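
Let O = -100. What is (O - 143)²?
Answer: 59049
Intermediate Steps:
(O - 143)² = (-100 - 143)² = (-243)² = 59049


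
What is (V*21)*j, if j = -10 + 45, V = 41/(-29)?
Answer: -30135/29 ≈ -1039.1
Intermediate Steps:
V = -41/29 (V = 41*(-1/29) = -41/29 ≈ -1.4138)
j = 35
(V*21)*j = -41/29*21*35 = -861/29*35 = -30135/29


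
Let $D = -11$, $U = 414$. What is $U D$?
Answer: $-4554$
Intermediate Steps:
$U D = 414 \left(-11\right) = -4554$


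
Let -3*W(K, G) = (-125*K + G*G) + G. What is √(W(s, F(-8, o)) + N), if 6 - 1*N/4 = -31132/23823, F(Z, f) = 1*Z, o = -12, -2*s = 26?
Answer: I*√33491276027/7941 ≈ 23.046*I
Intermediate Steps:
s = -13 (s = -½*26 = -13)
F(Z, f) = Z
W(K, G) = -G/3 - G²/3 + 125*K/3 (W(K, G) = -((-125*K + G*G) + G)/3 = -((-125*K + G²) + G)/3 = -((G² - 125*K) + G)/3 = -(G + G² - 125*K)/3 = -G/3 - G²/3 + 125*K/3)
N = 696280/23823 (N = 24 - (-124528)/23823 = 24 - 4*(-31132/23823) = 24 + 124528/23823 = 696280/23823 ≈ 29.227)
√(W(s, F(-8, o)) + N) = √((-⅓*(-8) - ⅓*(-8)² + (125/3)*(-13)) + 696280/23823) = √((8/3 - ⅓*64 - 1625/3) + 696280/23823) = √((8/3 - 64/3 - 1625/3) + 696280/23823) = √(-1681/3 + 696280/23823) = √(-12652541/23823) = I*√33491276027/7941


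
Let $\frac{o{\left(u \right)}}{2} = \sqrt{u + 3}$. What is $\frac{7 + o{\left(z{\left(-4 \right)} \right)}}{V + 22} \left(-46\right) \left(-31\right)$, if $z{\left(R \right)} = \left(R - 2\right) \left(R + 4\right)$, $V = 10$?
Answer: $\frac{4991}{16} + \frac{713 \sqrt{3}}{8} \approx 466.31$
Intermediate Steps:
$z{\left(R \right)} = \left(-2 + R\right) \left(4 + R\right)$
$o{\left(u \right)} = 2 \sqrt{3 + u}$ ($o{\left(u \right)} = 2 \sqrt{u + 3} = 2 \sqrt{3 + u}$)
$\frac{7 + o{\left(z{\left(-4 \right)} \right)}}{V + 22} \left(-46\right) \left(-31\right) = \frac{7 + 2 \sqrt{3 + \left(-8 + \left(-4\right)^{2} + 2 \left(-4\right)\right)}}{10 + 22} \left(-46\right) \left(-31\right) = \frac{7 + 2 \sqrt{3 - 0}}{32} \left(-46\right) \left(-31\right) = \left(7 + 2 \sqrt{3 + 0}\right) \frac{1}{32} \left(-46\right) \left(-31\right) = \left(7 + 2 \sqrt{3}\right) \frac{1}{32} \left(-46\right) \left(-31\right) = \left(\frac{7}{32} + \frac{\sqrt{3}}{16}\right) \left(-46\right) \left(-31\right) = \left(- \frac{161}{16} - \frac{23 \sqrt{3}}{8}\right) \left(-31\right) = \frac{4991}{16} + \frac{713 \sqrt{3}}{8}$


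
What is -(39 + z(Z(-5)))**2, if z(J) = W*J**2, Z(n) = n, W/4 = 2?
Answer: -57121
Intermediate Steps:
W = 8 (W = 4*2 = 8)
z(J) = 8*J**2
-(39 + z(Z(-5)))**2 = -(39 + 8*(-5)**2)**2 = -(39 + 8*25)**2 = -(39 + 200)**2 = -1*239**2 = -1*57121 = -57121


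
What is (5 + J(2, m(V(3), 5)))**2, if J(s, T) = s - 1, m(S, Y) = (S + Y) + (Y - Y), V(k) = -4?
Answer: 36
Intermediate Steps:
m(S, Y) = S + Y (m(S, Y) = (S + Y) + 0 = S + Y)
J(s, T) = -1 + s
(5 + J(2, m(V(3), 5)))**2 = (5 + (-1 + 2))**2 = (5 + 1)**2 = 6**2 = 36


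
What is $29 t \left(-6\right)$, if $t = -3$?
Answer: $522$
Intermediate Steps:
$29 t \left(-6\right) = 29 \left(-3\right) \left(-6\right) = \left(-87\right) \left(-6\right) = 522$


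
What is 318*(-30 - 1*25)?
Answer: -17490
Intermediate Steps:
318*(-30 - 1*25) = 318*(-30 - 25) = 318*(-55) = -17490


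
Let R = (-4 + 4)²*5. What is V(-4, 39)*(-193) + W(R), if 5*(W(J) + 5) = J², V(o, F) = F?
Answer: -7532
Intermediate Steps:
R = 0 (R = 0²*5 = 0*5 = 0)
W(J) = -5 + J²/5
V(-4, 39)*(-193) + W(R) = 39*(-193) + (-5 + (⅕)*0²) = -7527 + (-5 + (⅕)*0) = -7527 + (-5 + 0) = -7527 - 5 = -7532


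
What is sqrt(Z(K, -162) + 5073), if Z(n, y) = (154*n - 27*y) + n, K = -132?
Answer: I*sqrt(11013) ≈ 104.94*I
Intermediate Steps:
Z(n, y) = -27*y + 155*n (Z(n, y) = (-27*y + 154*n) + n = -27*y + 155*n)
sqrt(Z(K, -162) + 5073) = sqrt((-27*(-162) + 155*(-132)) + 5073) = sqrt((4374 - 20460) + 5073) = sqrt(-16086 + 5073) = sqrt(-11013) = I*sqrt(11013)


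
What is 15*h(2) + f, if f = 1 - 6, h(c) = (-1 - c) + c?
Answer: -20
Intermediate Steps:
h(c) = -1
f = -5
15*h(2) + f = 15*(-1) - 5 = -15 - 5 = -20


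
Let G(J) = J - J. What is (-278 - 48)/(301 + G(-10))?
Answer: -326/301 ≈ -1.0831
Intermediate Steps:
G(J) = 0
(-278 - 48)/(301 + G(-10)) = (-278 - 48)/(301 + 0) = -326/301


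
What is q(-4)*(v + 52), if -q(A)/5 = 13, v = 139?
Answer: -12415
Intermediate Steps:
q(A) = -65 (q(A) = -5*13 = -65)
q(-4)*(v + 52) = -65*(139 + 52) = -65*191 = -12415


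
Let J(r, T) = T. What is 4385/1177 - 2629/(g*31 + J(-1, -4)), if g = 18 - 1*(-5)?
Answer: 14632/834493 ≈ 0.017534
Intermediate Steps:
g = 23 (g = 18 + 5 = 23)
4385/1177 - 2629/(g*31 + J(-1, -4)) = 4385/1177 - 2629/(23*31 - 4) = 4385*(1/1177) - 2629/(713 - 4) = 4385/1177 - 2629/709 = 14632/834493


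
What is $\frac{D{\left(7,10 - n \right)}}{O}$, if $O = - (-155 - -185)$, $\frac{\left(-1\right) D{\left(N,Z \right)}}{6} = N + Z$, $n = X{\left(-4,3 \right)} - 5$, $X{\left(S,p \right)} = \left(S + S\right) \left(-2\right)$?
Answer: $\frac{6}{5} \approx 1.2$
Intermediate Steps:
$X{\left(S,p \right)} = - 4 S$ ($X{\left(S,p \right)} = 2 S \left(-2\right) = - 4 S$)
$n = 11$ ($n = \left(-4\right) \left(-4\right) - 5 = 16 - 5 = 11$)
$D{\left(N,Z \right)} = - 6 N - 6 Z$ ($D{\left(N,Z \right)} = - 6 \left(N + Z\right) = - 6 N - 6 Z$)
$O = -30$ ($O = - (-155 + 185) = \left(-1\right) 30 = -30$)
$\frac{D{\left(7,10 - n \right)}}{O} = \frac{\left(-6\right) 7 - 6 \left(10 - 11\right)}{-30} = \left(-42 - 6 \left(10 - 11\right)\right) \left(- \frac{1}{30}\right) = \left(-42 - -6\right) \left(- \frac{1}{30}\right) = \left(-42 + 6\right) \left(- \frac{1}{30}\right) = \left(-36\right) \left(- \frac{1}{30}\right) = \frac{6}{5}$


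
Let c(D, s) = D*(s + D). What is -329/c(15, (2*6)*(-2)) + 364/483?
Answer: 9907/3105 ≈ 3.1907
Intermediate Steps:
c(D, s) = D*(D + s)
-329/c(15, (2*6)*(-2)) + 364/483 = -329*1/(15*(15 + (2*6)*(-2))) + 364/483 = -329*1/(15*(15 + 12*(-2))) + 364*(1/483) = -329*1/(15*(15 - 24)) + 52/69 = -329/(15*(-9)) + 52/69 = -329/(-135) + 52/69 = -329*(-1/135) + 52/69 = 329/135 + 52/69 = 9907/3105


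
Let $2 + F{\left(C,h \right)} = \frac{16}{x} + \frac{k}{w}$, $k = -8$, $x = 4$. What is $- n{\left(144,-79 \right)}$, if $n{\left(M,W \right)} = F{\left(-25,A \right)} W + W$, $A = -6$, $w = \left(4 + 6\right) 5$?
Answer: $\frac{5609}{25} \approx 224.36$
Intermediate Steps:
$w = 50$ ($w = 10 \cdot 5 = 50$)
$F{\left(C,h \right)} = \frac{46}{25}$ ($F{\left(C,h \right)} = -2 + \left(\frac{16}{4} - \frac{8}{50}\right) = -2 + \left(16 \cdot \frac{1}{4} - \frac{4}{25}\right) = -2 + \left(4 - \frac{4}{25}\right) = -2 + \frac{96}{25} = \frac{46}{25}$)
$n{\left(M,W \right)} = \frac{71 W}{25}$ ($n{\left(M,W \right)} = \frac{46 W}{25} + W = \frac{71 W}{25}$)
$- n{\left(144,-79 \right)} = - \frac{71 \left(-79\right)}{25} = \left(-1\right) \left(- \frac{5609}{25}\right) = \frac{5609}{25}$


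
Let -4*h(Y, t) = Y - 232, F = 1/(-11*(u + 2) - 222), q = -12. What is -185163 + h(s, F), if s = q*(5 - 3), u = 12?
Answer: -185099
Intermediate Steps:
s = -24 (s = -12*(5 - 3) = -12*2 = -24)
F = -1/376 (F = 1/(-11*(12 + 2) - 222) = 1/(-11*14 - 222) = 1/(-154 - 222) = 1/(-376) = -1/376 ≈ -0.0026596)
h(Y, t) = 58 - Y/4 (h(Y, t) = -(Y - 232)/4 = -(-232 + Y)/4 = 58 - Y/4)
-185163 + h(s, F) = -185163 + (58 - ¼*(-24)) = -185163 + (58 + 6) = -185163 + 64 = -185099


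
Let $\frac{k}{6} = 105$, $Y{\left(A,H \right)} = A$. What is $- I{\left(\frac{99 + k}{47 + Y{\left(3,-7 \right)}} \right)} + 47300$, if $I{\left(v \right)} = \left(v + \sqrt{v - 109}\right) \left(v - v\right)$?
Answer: $47300$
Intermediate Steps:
$k = 630$ ($k = 6 \cdot 105 = 630$)
$I{\left(v \right)} = 0$ ($I{\left(v \right)} = \left(v + \sqrt{-109 + v}\right) 0 = 0$)
$- I{\left(\frac{99 + k}{47 + Y{\left(3,-7 \right)}} \right)} + 47300 = \left(-1\right) 0 + 47300 = 0 + 47300 = 47300$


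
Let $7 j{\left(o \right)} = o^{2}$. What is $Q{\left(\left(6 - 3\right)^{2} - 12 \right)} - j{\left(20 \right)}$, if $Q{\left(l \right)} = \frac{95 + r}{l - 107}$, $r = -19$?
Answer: $- \frac{22266}{385} \approx -57.834$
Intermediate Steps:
$Q{\left(l \right)} = \frac{76}{-107 + l}$ ($Q{\left(l \right)} = \frac{95 - 19}{l - 107} = \frac{76}{-107 + l}$)
$j{\left(o \right)} = \frac{o^{2}}{7}$
$Q{\left(\left(6 - 3\right)^{2} - 12 \right)} - j{\left(20 \right)} = \frac{76}{-107 - \left(12 - \left(6 - 3\right)^{2}\right)} - \frac{20^{2}}{7} = \frac{76}{-107 - \left(12 - 3^{2}\right)} - \frac{1}{7} \cdot 400 = \frac{76}{-107 + \left(9 - 12\right)} - \frac{400}{7} = \frac{76}{-107 - 3} - \frac{400}{7} = \frac{76}{-110} - \frac{400}{7} = 76 \left(- \frac{1}{110}\right) - \frac{400}{7} = - \frac{38}{55} - \frac{400}{7} = - \frac{22266}{385}$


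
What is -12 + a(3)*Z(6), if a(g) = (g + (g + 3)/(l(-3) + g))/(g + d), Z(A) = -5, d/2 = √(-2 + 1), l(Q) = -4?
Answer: -111/13 - 30*I/13 ≈ -8.5385 - 2.3077*I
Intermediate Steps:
d = 2*I (d = 2*√(-2 + 1) = 2*√(-1) = 2*I ≈ 2.0*I)
a(g) = (g + (3 + g)/(-4 + g))/(g + 2*I) (a(g) = (g + (g + 3)/(-4 + g))/(g + 2*I) = (g + (3 + g)/(-4 + g))/(g + 2*I))
-12 + a(3)*Z(6) = -12 + ((3 + 3² - 3*3)/(3² - 8*I + 2*3*(-2 + I)))*(-5) = -12 + ((3 + 9 - 9)/(9 - 8*I + (-12 + 6*I)))*(-5) = -12 + (3/(-3 - 2*I))*(-5) = -12 + (((-3 + 2*I)/13)*3)*(-5) = -12 + (3*(-3 + 2*I)/13)*(-5) = -12 - 15*(-3 + 2*I)/13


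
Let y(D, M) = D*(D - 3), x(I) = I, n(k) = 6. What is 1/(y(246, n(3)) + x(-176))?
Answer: 1/59602 ≈ 1.6778e-5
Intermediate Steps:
y(D, M) = D*(-3 + D)
1/(y(246, n(3)) + x(-176)) = 1/(246*(-3 + 246) - 176) = 1/(246*243 - 176) = 1/(59778 - 176) = 1/59602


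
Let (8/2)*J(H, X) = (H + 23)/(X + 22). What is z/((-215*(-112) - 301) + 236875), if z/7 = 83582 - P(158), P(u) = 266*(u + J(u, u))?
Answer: 104547569/93835440 ≈ 1.1142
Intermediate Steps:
J(H, X) = (23 + H)/(4*(22 + X)) (J(H, X) = ((H + 23)/(X + 22))/4 = ((23 + H)/(22 + X))/4 = (23 + H)/(4*(22 + X)))
P(u) = 266*u + 133*(23 + u)/(2*(22 + u)) (P(u) = 266*(u + (23 + u)/(4*(22 + u))) = 266*u + 133*(23 + u)/(2*(22 + u)))
z = 104547569/360 (z = 7*(83582 - 133*(23 + 4*158² + 89*158)/(2*(22 + 158))) = 7*(83582 - 133*(23 + 4*24964 + 14062)/(2*180)) = 7*(83582 - 133*(23 + 99856 + 14062)/(2*180)) = 7*(83582 - 133*113941/(2*180)) = 7*(83582 - 1*15154153/360) = 7*(83582 - 15154153/360) = 7*(14935367/360) = 104547569/360 ≈ 2.9041e+5)
z/((-215*(-112) - 301) + 236875) = 104547569/(360*((-215*(-112) - 301) + 236875)) = 104547569/(360*((24080 - 301) + 236875)) = 104547569/(360*(23779 + 236875)) = (104547569/360)/260654 = (104547569/360)*(1/260654) = 104547569/93835440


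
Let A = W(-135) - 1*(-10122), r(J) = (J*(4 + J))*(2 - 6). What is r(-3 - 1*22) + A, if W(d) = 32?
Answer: 8054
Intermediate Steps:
r(J) = -4*J*(4 + J) (r(J) = (J*(4 + J))*(-4) = -4*J*(4 + J))
A = 10154 (A = 32 - 1*(-10122) = 32 + 10122 = 10154)
r(-3 - 1*22) + A = -4*(-3 - 1*22)*(4 + (-3 - 1*22)) + 10154 = -4*(-3 - 22)*(4 + (-3 - 22)) + 10154 = -4*(-25)*(4 - 25) + 10154 = -4*(-25)*(-21) + 10154 = -2100 + 10154 = 8054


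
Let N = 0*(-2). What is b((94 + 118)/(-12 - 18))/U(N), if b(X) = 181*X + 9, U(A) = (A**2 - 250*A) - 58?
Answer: 19051/870 ≈ 21.898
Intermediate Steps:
N = 0
U(A) = -58 + A**2 - 250*A
b(X) = 9 + 181*X
b((94 + 118)/(-12 - 18))/U(N) = (9 + 181*((94 + 118)/(-12 - 18)))/(-58 + 0**2 - 250*0) = (9 + 181*(212/(-30)))/(-58 + 0 + 0) = (9 + 181*(212*(-1/30)))/(-58) = (9 + 181*(-106/15))*(-1/58) = (9 - 19186/15)*(-1/58) = -19051/15*(-1/58) = 19051/870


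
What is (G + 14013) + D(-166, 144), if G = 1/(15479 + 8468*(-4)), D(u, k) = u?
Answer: 254687870/18393 ≈ 13847.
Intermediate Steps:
G = -1/18393 (G = 1/(15479 - 33872) = 1/(-18393) = -1/18393 ≈ -5.4369e-5)
(G + 14013) + D(-166, 144) = (-1/18393 + 14013) - 166 = 257741108/18393 - 166 = 254687870/18393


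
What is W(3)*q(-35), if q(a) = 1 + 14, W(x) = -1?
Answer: -15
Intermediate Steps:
q(a) = 15
W(3)*q(-35) = -1*15 = -15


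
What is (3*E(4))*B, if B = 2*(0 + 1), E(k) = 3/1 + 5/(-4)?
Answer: 21/2 ≈ 10.500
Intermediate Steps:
E(k) = 7/4 (E(k) = 3*1 + 5*(-¼) = 3 - 5/4 = 7/4)
B = 2 (B = 2*1 = 2)
(3*E(4))*B = (3*(7/4))*2 = (21/4)*2 = 21/2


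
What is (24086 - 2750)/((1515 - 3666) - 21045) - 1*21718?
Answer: -41982672/1933 ≈ -21719.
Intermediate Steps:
(24086 - 2750)/((1515 - 3666) - 21045) - 1*21718 = 21336/(-2151 - 21045) - 21718 = 21336/(-23196) - 21718 = 21336*(-1/23196) - 21718 = -1778/1933 - 21718 = -41982672/1933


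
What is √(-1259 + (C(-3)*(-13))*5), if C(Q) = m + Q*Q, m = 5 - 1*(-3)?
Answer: 2*I*√591 ≈ 48.621*I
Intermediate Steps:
m = 8 (m = 5 + 3 = 8)
C(Q) = 8 + Q² (C(Q) = 8 + Q*Q = 8 + Q²)
√(-1259 + (C(-3)*(-13))*5) = √(-1259 + ((8 + (-3)²)*(-13))*5) = √(-1259 + ((8 + 9)*(-13))*5) = √(-1259 + (17*(-13))*5) = √(-1259 - 221*5) = √(-1259 - 1105) = √(-2364) = 2*I*√591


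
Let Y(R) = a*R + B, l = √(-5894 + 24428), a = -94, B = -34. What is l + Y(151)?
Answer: -14228 + √18534 ≈ -14092.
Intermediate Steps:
l = √18534 ≈ 136.14
Y(R) = -34 - 94*R (Y(R) = -94*R - 34 = -34 - 94*R)
l + Y(151) = √18534 + (-34 - 94*151) = √18534 + (-34 - 14194) = √18534 - 14228 = -14228 + √18534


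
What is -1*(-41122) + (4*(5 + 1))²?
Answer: 41698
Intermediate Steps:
-1*(-41122) + (4*(5 + 1))² = 41122 + (4*6)² = 41122 + 24² = 41122 + 576 = 41698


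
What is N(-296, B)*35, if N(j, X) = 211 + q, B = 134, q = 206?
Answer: 14595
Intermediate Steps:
N(j, X) = 417 (N(j, X) = 211 + 206 = 417)
N(-296, B)*35 = 417*35 = 14595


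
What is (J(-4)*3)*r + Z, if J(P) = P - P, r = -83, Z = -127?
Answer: -127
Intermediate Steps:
J(P) = 0
(J(-4)*3)*r + Z = (0*3)*(-83) - 127 = 0*(-83) - 127 = 0 - 127 = -127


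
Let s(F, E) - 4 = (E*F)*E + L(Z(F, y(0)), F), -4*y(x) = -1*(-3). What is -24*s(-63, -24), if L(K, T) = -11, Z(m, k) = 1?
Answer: 871080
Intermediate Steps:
y(x) = -3/4 (y(x) = -(-1)*(-3)/4 = -1/4*3 = -3/4)
s(F, E) = -7 + F*E**2 (s(F, E) = 4 + ((E*F)*E - 11) = 4 + (F*E**2 - 11) = 4 + (-11 + F*E**2) = -7 + F*E**2)
-24*s(-63, -24) = -24*(-7 - 63*(-24)**2) = -24*(-7 - 63*576) = -24*(-7 - 36288) = -24*(-36295) = 871080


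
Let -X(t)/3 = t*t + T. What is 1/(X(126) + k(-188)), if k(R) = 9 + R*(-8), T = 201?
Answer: -1/46718 ≈ -2.1405e-5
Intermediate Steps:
k(R) = 9 - 8*R
X(t) = -603 - 3*t² (X(t) = -3*(t*t + 201) = -3*(t² + 201) = -3*(201 + t²) = -603 - 3*t²)
1/(X(126) + k(-188)) = 1/((-603 - 3*126²) + (9 - 8*(-188))) = 1/((-603 - 3*15876) + (9 + 1504)) = 1/((-603 - 47628) + 1513) = 1/(-48231 + 1513) = 1/(-46718) = -1/46718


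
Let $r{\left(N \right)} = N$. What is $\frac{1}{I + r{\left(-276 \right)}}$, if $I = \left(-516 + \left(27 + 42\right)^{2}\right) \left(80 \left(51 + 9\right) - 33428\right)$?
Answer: $- \frac{1}{121526136} \approx -8.2287 \cdot 10^{-9}$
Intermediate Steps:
$I = -121525860$ ($I = \left(-516 + 69^{2}\right) \left(80 \cdot 60 - 33428\right) = \left(-516 + 4761\right) \left(4800 - 33428\right) = 4245 \left(-28628\right) = -121525860$)
$\frac{1}{I + r{\left(-276 \right)}} = \frac{1}{-121525860 - 276} = \frac{1}{-121526136} = - \frac{1}{121526136}$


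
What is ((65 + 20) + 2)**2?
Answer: 7569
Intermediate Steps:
((65 + 20) + 2)**2 = (85 + 2)**2 = 87**2 = 7569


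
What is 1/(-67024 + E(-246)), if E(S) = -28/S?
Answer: -123/8243938 ≈ -1.4920e-5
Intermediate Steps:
1/(-67024 + E(-246)) = 1/(-67024 - 28/(-246)) = 1/(-67024 - 28*(-1/246)) = 1/(-67024 + 14/123) = 1/(-8243938/123) = -123/8243938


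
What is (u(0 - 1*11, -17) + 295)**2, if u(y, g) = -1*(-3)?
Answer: 88804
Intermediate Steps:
u(y, g) = 3
(u(0 - 1*11, -17) + 295)**2 = (3 + 295)**2 = 298**2 = 88804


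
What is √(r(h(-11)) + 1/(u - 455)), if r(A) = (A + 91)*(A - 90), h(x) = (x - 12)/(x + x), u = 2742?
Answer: I*√20727558962417/50314 ≈ 90.487*I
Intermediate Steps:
h(x) = (-12 + x)/(2*x) (h(x) = (-12 + x)/((2*x)) = (-12 + x)*(1/(2*x)) = (-12 + x)/(2*x))
r(A) = (-90 + A)*(91 + A) (r(A) = (91 + A)*(-90 + A) = (-90 + A)*(91 + A))
√(r(h(-11)) + 1/(u - 455)) = √((-8190 + (½)*(-12 - 11)/(-11) + ((½)*(-12 - 11)/(-11))²) + 1/(2742 - 455)) = √((-8190 + (½)*(-1/11)*(-23) + ((½)*(-1/11)*(-23))²) + 1/2287) = √((-8190 + 23/22 + (23/22)²) + 1/2287) = √((-8190 + 23/22 + 529/484) + 1/2287) = √(-3962925/484 + 1/2287) = √(-9063208991/1106908) = I*√20727558962417/50314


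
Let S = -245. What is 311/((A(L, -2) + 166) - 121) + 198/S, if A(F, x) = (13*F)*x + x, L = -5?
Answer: 41941/42385 ≈ 0.98952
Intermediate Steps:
A(F, x) = x + 13*F*x (A(F, x) = 13*F*x + x = x + 13*F*x)
311/((A(L, -2) + 166) - 121) + 198/S = 311/((-2*(1 + 13*(-5)) + 166) - 121) + 198/(-245) = 311/((-2*(1 - 65) + 166) - 121) + 198*(-1/245) = 311/((-2*(-64) + 166) - 121) - 198/245 = 311/((128 + 166) - 121) - 198/245 = 311/(294 - 121) - 198/245 = 311/173 - 198/245 = 41941/42385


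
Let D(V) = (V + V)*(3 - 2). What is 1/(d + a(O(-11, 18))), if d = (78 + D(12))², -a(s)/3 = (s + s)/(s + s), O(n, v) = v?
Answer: 1/10401 ≈ 9.6145e-5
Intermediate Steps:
D(V) = 2*V (D(V) = (2*V)*1 = 2*V)
a(s) = -3 (a(s) = -3*(s + s)/(s + s) = -3*2*s/(2*s) = -3*2*s*1/(2*s) = -3*1 = -3)
d = 10404 (d = (78 + 2*12)² = (78 + 24)² = 102² = 10404)
1/(d + a(O(-11, 18))) = 1/(10404 - 3) = 1/10401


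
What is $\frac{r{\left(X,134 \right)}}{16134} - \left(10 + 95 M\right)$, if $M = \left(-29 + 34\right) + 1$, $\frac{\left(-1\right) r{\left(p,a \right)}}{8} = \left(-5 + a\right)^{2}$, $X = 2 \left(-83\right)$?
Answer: $- \frac{1581808}{2689} \approx -588.25$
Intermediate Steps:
$X = -166$
$r{\left(p,a \right)} = - 8 \left(-5 + a\right)^{2}$
$M = 6$ ($M = 5 + 1 = 6$)
$\frac{r{\left(X,134 \right)}}{16134} - \left(10 + 95 M\right) = \frac{\left(-8\right) \left(-5 + 134\right)^{2}}{16134} - 580 = - 8 \cdot 129^{2} \cdot \frac{1}{16134} - 580 = \left(-8\right) 16641 \cdot \frac{1}{16134} - 580 = \left(-133128\right) \frac{1}{16134} - 580 = - \frac{22188}{2689} - 580 = - \frac{1581808}{2689}$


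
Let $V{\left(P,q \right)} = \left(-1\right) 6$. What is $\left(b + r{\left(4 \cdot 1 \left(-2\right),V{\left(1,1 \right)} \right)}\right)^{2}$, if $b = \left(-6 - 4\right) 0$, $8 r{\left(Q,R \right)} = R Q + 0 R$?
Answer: $36$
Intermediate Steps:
$V{\left(P,q \right)} = -6$
$r{\left(Q,R \right)} = \frac{Q R}{8}$ ($r{\left(Q,R \right)} = \frac{R Q + 0 R}{8} = \frac{Q R + 0}{8} = \frac{Q R}{8}$)
$b = 0$ ($b = \left(-10\right) 0 = 0$)
$\left(b + r{\left(4 \cdot 1 \left(-2\right),V{\left(1,1 \right)} \right)}\right)^{2} = \left(0 + \frac{1}{8} \cdot 4 \cdot 1 \left(-2\right) \left(-6\right)\right)^{2} = \left(0 + \frac{1}{8} \cdot 4 \left(-2\right) \left(-6\right)\right)^{2} = \left(0 + \frac{1}{8} \left(-8\right) \left(-6\right)\right)^{2} = \left(0 + 6\right)^{2} = 6^{2} = 36$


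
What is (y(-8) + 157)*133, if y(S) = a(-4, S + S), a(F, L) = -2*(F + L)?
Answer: 26201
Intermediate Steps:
a(F, L) = -2*F - 2*L
y(S) = 8 - 4*S (y(S) = -2*(-4) - 2*(S + S) = 8 - 4*S)
(y(-8) + 157)*133 = ((8 - 4*(-8)) + 157)*133 = ((8 + 32) + 157)*133 = (40 + 157)*133 = 197*133 = 26201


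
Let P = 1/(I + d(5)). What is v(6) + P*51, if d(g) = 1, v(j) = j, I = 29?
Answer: 77/10 ≈ 7.7000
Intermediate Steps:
P = 1/30 (P = 1/(29 + 1) = 1/30 ≈ 0.033333)
v(6) + P*51 = 6 + (1/30)*51 = 6 + 17/10 = 77/10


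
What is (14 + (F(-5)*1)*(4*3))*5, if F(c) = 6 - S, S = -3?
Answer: 610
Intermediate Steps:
F(c) = 9 (F(c) = 6 - 1*(-3) = 6 + 3 = 9)
(14 + (F(-5)*1)*(4*3))*5 = (14 + (9*1)*(4*3))*5 = (14 + 9*12)*5 = (14 + 108)*5 = 122*5 = 610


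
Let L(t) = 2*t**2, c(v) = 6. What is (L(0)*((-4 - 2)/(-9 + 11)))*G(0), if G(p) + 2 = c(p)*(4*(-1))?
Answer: 0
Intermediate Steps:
G(p) = -26 (G(p) = -2 + 6*(4*(-1)) = -2 + 6*(-4) = -2 - 24 = -26)
(L(0)*((-4 - 2)/(-9 + 11)))*G(0) = ((2*0**2)*((-4 - 2)/(-9 + 11)))*(-26) = ((2*0)*(-6/2))*(-26) = (0*(-6*1/2))*(-26) = (0*(-3))*(-26) = 0*(-26) = 0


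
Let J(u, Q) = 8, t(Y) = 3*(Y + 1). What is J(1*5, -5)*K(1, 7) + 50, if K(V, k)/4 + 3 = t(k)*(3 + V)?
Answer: 3026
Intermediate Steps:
t(Y) = 3 + 3*Y (t(Y) = 3*(1 + Y) = 3 + 3*Y)
K(V, k) = -12 + 4*(3 + V)*(3 + 3*k) (K(V, k) = -12 + 4*((3 + 3*k)*(3 + V)) = -12 + 4*((3 + V)*(3 + 3*k)) = -12 + 4*(3 + V)*(3 + 3*k))
J(1*5, -5)*K(1, 7) + 50 = 8*(24 + 36*7 + 12*1*(1 + 7)) + 50 = 8*(24 + 252 + 12*1*8) + 50 = 8*(24 + 252 + 96) + 50 = 8*372 + 50 = 2976 + 50 = 3026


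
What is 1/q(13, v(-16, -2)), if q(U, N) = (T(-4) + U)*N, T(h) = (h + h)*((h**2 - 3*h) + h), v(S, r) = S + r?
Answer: 1/3222 ≈ 0.00031037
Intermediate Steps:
T(h) = 2*h*(h**2 - 2*h) (T(h) = (2*h)*(h**2 - 2*h) = 2*h*(h**2 - 2*h))
q(U, N) = N*(-192 + U) (q(U, N) = (2*(-4)**2*(-2 - 4) + U)*N = (2*16*(-6) + U)*N = (-192 + U)*N = N*(-192 + U))
1/q(13, v(-16, -2)) = 1/((-16 - 2)*(-192 + 13)) = 1/(-18*(-179)) = 1/3222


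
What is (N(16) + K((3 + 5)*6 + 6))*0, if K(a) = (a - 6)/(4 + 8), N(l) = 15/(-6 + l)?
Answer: 0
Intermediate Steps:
K(a) = -1/2 + a/12 (K(a) = (-6 + a)/12 = (-6 + a)*(1/12) = -1/2 + a/12)
(N(16) + K((3 + 5)*6 + 6))*0 = (15/(-6 + 16) + (-1/2 + ((3 + 5)*6 + 6)/12))*0 = (15/10 + (-1/2 + (8*6 + 6)/12))*0 = (15*(1/10) + (-1/2 + (48 + 6)/12))*0 = (3/2 + (-1/2 + (1/12)*54))*0 = (3/2 + (-1/2 + 9/2))*0 = (3/2 + 4)*0 = (11/2)*0 = 0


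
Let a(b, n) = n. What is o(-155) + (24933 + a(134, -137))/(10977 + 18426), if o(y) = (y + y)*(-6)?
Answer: 54714376/29403 ≈ 1860.8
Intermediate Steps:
o(y) = -12*y (o(y) = (2*y)*(-6) = -12*y)
o(-155) + (24933 + a(134, -137))/(10977 + 18426) = -12*(-155) + (24933 - 137)/(10977 + 18426) = 1860 + 24796/29403 = 54714376/29403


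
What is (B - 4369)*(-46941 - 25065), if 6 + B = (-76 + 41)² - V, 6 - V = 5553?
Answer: -172598382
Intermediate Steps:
V = -5547 (V = 6 - 1*5553 = 6 - 5553 = -5547)
B = 6766 (B = -6 + ((-76 + 41)² - 1*(-5547)) = -6 + ((-35)² + 5547) = -6 + (1225 + 5547) = -6 + 6772 = 6766)
(B - 4369)*(-46941 - 25065) = (6766 - 4369)*(-46941 - 25065) = 2397*(-72006) = -172598382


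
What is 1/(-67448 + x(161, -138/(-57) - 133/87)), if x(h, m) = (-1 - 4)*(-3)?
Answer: -1/67433 ≈ -1.4830e-5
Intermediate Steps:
x(h, m) = 15 (x(h, m) = -5*(-3) = 15)
1/(-67448 + x(161, -138/(-57) - 133/87)) = 1/(-67448 + 15) = 1/(-67433) = -1/67433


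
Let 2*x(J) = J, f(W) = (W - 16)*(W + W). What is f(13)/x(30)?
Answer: -26/5 ≈ -5.2000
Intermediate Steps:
f(W) = 2*W*(-16 + W) (f(W) = (-16 + W)*(2*W) = 2*W*(-16 + W))
x(J) = J/2
f(13)/x(30) = (2*13*(-16 + 13))/(((½)*30)) = (2*13*(-3))/15 = -78*1/15 = -26/5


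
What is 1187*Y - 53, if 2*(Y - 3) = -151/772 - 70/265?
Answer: 264737999/81832 ≈ 3235.1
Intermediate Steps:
Y = 226685/81832 (Y = 3 + (-151/772 - 70/265)/2 = 3 + (-151*1/772 - 70*1/265)/2 = 3 + (-151/772 - 14/53)/2 = 3 + (½)*(-18811/40916) = 3 - 18811/81832 = 226685/81832 ≈ 2.7701)
1187*Y - 53 = 1187*(226685/81832) - 53 = 269075095/81832 - 53 = 264737999/81832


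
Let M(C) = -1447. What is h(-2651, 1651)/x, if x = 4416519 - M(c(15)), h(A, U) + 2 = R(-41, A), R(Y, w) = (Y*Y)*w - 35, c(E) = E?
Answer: -318312/315569 ≈ -1.0087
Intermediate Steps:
R(Y, w) = -35 + w*Y² (R(Y, w) = Y²*w - 35 = w*Y² - 35 = -35 + w*Y²)
h(A, U) = -37 + 1681*A (h(A, U) = -2 + (-35 + A*(-41)²) = -2 + (-35 + A*1681) = -2 + (-35 + 1681*A) = -37 + 1681*A)
x = 4417966 (x = 4416519 - 1*(-1447) = 4416519 + 1447 = 4417966)
h(-2651, 1651)/x = (-37 + 1681*(-2651))/4417966 = (-37 - 4456331)*(1/4417966) = -4456368*1/4417966 = -318312/315569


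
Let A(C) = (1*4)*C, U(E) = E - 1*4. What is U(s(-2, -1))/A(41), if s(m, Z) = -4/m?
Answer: -1/82 ≈ -0.012195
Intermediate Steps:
U(E) = -4 + E (U(E) = E - 4 = -4 + E)
A(C) = 4*C
U(s(-2, -1))/A(41) = (-4 - 4/(-2))/((4*41)) = (-4 - 4*(-1/2))/164 = (-4 + 2)*(1/164) = -2*1/164 = -1/82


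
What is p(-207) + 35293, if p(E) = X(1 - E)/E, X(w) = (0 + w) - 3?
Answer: 7305446/207 ≈ 35292.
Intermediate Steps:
X(w) = -3 + w (X(w) = w - 3 = -3 + w)
p(E) = (-2 - E)/E (p(E) = (-3 + (1 - E))/E = (-2 - E)/E)
p(-207) + 35293 = (-2 - 1*(-207))/(-207) + 35293 = -(-2 + 207)/207 + 35293 = -1/207*205 + 35293 = -205/207 + 35293 = 7305446/207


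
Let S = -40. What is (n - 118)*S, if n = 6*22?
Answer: -560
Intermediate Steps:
n = 132
(n - 118)*S = (132 - 118)*(-40) = 14*(-40) = -560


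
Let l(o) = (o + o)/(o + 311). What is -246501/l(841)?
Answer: -141984576/841 ≈ -1.6883e+5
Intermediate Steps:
l(o) = 2*o/(311 + o) (l(o) = (2*o)/(311 + o) = 2*o/(311 + o))
-246501/l(841) = -246501/(2*841/(311 + 841)) = -246501/(2*841/1152) = -246501/(2*841*(1/1152)) = -246501/841/576 = -246501*576/841 = -141984576/841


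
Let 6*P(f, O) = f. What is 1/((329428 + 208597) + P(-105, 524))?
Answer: 2/1076015 ≈ 1.8587e-6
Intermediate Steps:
P(f, O) = f/6
1/((329428 + 208597) + P(-105, 524)) = 1/((329428 + 208597) + (⅙)*(-105)) = 1/(538025 - 35/2) = 1/(1076015/2) = 2/1076015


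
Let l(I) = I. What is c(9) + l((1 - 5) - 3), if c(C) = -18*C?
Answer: -169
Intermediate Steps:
c(9) + l((1 - 5) - 3) = -18*9 + ((1 - 5) - 3) = -162 + (-4 - 3) = -162 - 7 = -169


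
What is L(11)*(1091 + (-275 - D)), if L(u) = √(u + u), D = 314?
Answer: 502*√22 ≈ 2354.6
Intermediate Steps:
L(u) = √2*√u (L(u) = √(2*u) = √2*√u)
L(11)*(1091 + (-275 - D)) = (√2*√11)*(1091 + (-275 - 1*314)) = √22*(1091 + (-275 - 314)) = √22*(1091 - 589) = √22*502 = 502*√22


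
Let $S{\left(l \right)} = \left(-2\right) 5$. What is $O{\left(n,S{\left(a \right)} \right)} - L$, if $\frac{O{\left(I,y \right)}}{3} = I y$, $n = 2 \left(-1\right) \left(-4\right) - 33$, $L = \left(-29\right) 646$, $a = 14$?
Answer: $19484$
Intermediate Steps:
$S{\left(l \right)} = -10$
$L = -18734$
$n = -25$ ($n = \left(-2\right) \left(-4\right) - 33 = 8 - 33 = -25$)
$O{\left(I,y \right)} = 3 I y$
$O{\left(n,S{\left(a \right)} \right)} - L = 3 \left(-25\right) \left(-10\right) - -18734 = 750 + 18734 = 19484$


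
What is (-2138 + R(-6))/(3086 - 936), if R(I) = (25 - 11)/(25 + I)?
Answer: -20304/20425 ≈ -0.99408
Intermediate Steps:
R(I) = 14/(25 + I)
(-2138 + R(-6))/(3086 - 936) = (-2138 + 14/(25 - 6))/(3086 - 936) = (-2138 + 14/19)/2150 = (-2138 + 14*(1/19))*(1/2150) = (-2138 + 14/19)*(1/2150) = -40608/19*1/2150 = -20304/20425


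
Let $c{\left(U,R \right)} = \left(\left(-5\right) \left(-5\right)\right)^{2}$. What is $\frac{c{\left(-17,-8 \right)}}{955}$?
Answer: $\frac{125}{191} \approx 0.65445$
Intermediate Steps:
$c{\left(U,R \right)} = 625$ ($c{\left(U,R \right)} = 25^{2} = 625$)
$\frac{c{\left(-17,-8 \right)}}{955} = \frac{625}{955} = 625 \cdot \frac{1}{955} = \frac{125}{191}$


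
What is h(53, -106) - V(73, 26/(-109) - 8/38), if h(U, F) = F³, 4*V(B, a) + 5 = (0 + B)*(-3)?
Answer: -1190960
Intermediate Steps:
V(B, a) = -5/4 - 3*B/4 (V(B, a) = -5/4 + ((0 + B)*(-3))/4 = -5/4 + (B*(-3))/4 = -5/4 + (-3*B)/4 = -5/4 - 3*B/4)
h(53, -106) - V(73, 26/(-109) - 8/38) = (-106)³ - (-5/4 - ¾*73) = -1191016 - (-5/4 - 219/4) = -1191016 - 1*(-56) = -1191016 + 56 = -1190960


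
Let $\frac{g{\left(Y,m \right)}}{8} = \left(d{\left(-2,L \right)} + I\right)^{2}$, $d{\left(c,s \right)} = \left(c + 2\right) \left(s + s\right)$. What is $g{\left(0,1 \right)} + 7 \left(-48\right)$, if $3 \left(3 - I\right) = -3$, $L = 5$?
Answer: $-208$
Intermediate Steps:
$I = 4$ ($I = 3 - -1 = 3 + 1 = 4$)
$d{\left(c,s \right)} = 2 s \left(2 + c\right)$ ($d{\left(c,s \right)} = \left(2 + c\right) 2 s = 2 s \left(2 + c\right)$)
$g{\left(Y,m \right)} = 128$ ($g{\left(Y,m \right)} = 8 \left(2 \cdot 5 \left(2 - 2\right) + 4\right)^{2} = 8 \left(2 \cdot 5 \cdot 0 + 4\right)^{2} = 8 \left(0 + 4\right)^{2} = 8 \cdot 4^{2} = 8 \cdot 16 = 128$)
$g{\left(0,1 \right)} + 7 \left(-48\right) = 128 + 7 \left(-48\right) = 128 - 336 = -208$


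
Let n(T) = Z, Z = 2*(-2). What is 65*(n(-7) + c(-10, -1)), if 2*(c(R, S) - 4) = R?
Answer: -325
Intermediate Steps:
Z = -4
c(R, S) = 4 + R/2
n(T) = -4
65*(n(-7) + c(-10, -1)) = 65*(-4 + (4 + (½)*(-10))) = 65*(-4 + (4 - 5)) = 65*(-4 - 1) = 65*(-5) = -325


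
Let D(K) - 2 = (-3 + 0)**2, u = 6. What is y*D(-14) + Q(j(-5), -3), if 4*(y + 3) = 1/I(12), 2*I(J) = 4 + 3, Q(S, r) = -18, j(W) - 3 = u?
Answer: -703/14 ≈ -50.214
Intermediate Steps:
j(W) = 9 (j(W) = 3 + 6 = 9)
D(K) = 11 (D(K) = 2 + (-3 + 0)**2 = 2 + (-3)**2 = 2 + 9 = 11)
I(J) = 7/2 (I(J) = (4 + 3)/2 = (1/2)*7 = 7/2)
y = -41/14 (y = -3 + 1/(4*(7/2)) = -3 + (1/4)*(2/7) = -3 + 1/14 = -41/14 ≈ -2.9286)
y*D(-14) + Q(j(-5), -3) = -41/14*11 - 18 = -451/14 - 18 = -703/14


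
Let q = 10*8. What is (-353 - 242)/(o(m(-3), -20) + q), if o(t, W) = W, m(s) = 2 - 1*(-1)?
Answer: -119/12 ≈ -9.9167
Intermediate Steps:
m(s) = 3 (m(s) = 2 + 1 = 3)
q = 80
(-353 - 242)/(o(m(-3), -20) + q) = (-353 - 242)/(-20 + 80) = -595/60 = -595*1/60 = -119/12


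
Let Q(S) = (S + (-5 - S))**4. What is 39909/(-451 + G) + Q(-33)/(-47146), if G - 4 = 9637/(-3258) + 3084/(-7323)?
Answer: -14965785774472367/168865888305422 ≈ -88.625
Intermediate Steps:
G = 4937971/7952778 (G = 4 + (9637/(-3258) + 3084/(-7323)) = 4 + (9637*(-1/3258) + 3084*(-1/7323)) = 4 + (-9637/3258 - 1028/2441) = 4 - 26873141/7952778 = 4937971/7952778 ≈ 0.62091)
Q(S) = 625 (Q(S) = (-5)**4 = 625)
39909/(-451 + G) + Q(-33)/(-47146) = 39909/(-451 + 4937971/7952778) + 625/(-47146) = 39909/(-3581764907/7952778) + 625*(-1/47146) = 39909*(-7952778/3581764907) - 625/47146 = -317387417202/3581764907 - 625/47146 = -14965785774472367/168865888305422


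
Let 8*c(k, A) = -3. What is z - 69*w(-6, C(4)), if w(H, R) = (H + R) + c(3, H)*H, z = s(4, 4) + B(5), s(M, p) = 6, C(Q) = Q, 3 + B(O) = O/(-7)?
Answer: -419/28 ≈ -14.964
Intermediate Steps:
c(k, A) = -3/8 (c(k, A) = (1/8)*(-3) = -3/8)
B(O) = -3 - O/7 (B(O) = -3 + O/(-7) = -3 + O*(-1/7) = -3 - O/7)
z = 16/7 (z = 6 + (-3 - 1/7*5) = 6 + (-3 - 5/7) = 6 - 26/7 = 16/7 ≈ 2.2857)
w(H, R) = R + 5*H/8 (w(H, R) = (H + R) - 3*H/8 = R + 5*H/8)
z - 69*w(-6, C(4)) = 16/7 - 69*(4 + (5/8)*(-6)) = 16/7 - 69*(4 - 15/4) = 16/7 - 69*1/4 = 16/7 - 69/4 = -419/28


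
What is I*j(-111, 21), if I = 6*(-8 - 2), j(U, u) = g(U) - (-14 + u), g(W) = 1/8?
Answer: 825/2 ≈ 412.50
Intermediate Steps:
g(W) = 1/8
j(U, u) = 113/8 - u (j(U, u) = 1/8 - (-14 + u) = 1/8 + (14 - u) = 113/8 - u)
I = -60 (I = 6*(-10) = -60)
I*j(-111, 21) = -60*(113/8 - 1*21) = -60*(113/8 - 21) = -60*(-55/8) = 825/2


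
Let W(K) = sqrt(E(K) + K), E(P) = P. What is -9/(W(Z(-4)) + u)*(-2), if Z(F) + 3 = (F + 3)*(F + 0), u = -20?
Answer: -180/199 - 9*sqrt(2)/199 ≈ -0.96848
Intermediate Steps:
Z(F) = -3 + F*(3 + F) (Z(F) = -3 + (F + 3)*(F + 0) = -3 + (3 + F)*F = -3 + F*(3 + F))
W(K) = sqrt(2)*sqrt(K) (W(K) = sqrt(K + K) = sqrt(2*K) = sqrt(2)*sqrt(K))
-9/(W(Z(-4)) + u)*(-2) = -9/(sqrt(2)*sqrt(-3 + (-4)**2 + 3*(-4)) - 20)*(-2) = -9/(sqrt(2)*sqrt(-3 + 16 - 12) - 20)*(-2) = -9/(sqrt(2)*sqrt(1) - 20)*(-2) = -9/(sqrt(2)*1 - 20)*(-2) = -9/(sqrt(2) - 20)*(-2) = -9/(-20 + sqrt(2))*(-2) = 18/(-20 + sqrt(2))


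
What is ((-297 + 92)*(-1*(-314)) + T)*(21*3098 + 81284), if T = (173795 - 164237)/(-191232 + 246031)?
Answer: -516207074020624/54799 ≈ -9.4200e+9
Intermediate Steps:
T = 9558/54799 ≈ 0.17442
((-297 + 92)*(-1*(-314)) + T)*(21*3098 + 81284) = ((-297 + 92)*(-1*(-314)) + 9558/54799)*(21*3098 + 81284) = (-205*314 + 9558/54799)*(65058 + 81284) = (-64370 + 9558/54799)*146342 = -3527402072/54799*146342 = -516207074020624/54799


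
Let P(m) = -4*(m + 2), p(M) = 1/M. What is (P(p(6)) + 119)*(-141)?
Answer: -15557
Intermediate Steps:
p(M) = 1/M
P(m) = -8 - 4*m (P(m) = -4*(2 + m) = -8 - 4*m)
(P(p(6)) + 119)*(-141) = ((-8 - 4/6) + 119)*(-141) = ((-8 - 4*⅙) + 119)*(-141) = ((-8 - ⅔) + 119)*(-141) = (-26/3 + 119)*(-141) = (331/3)*(-141) = -15557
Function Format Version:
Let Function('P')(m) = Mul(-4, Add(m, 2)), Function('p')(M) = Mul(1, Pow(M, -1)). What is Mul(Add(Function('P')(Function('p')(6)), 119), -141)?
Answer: -15557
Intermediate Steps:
Function('p')(M) = Pow(M, -1)
Function('P')(m) = Add(-8, Mul(-4, m)) (Function('P')(m) = Mul(-4, Add(2, m)) = Add(-8, Mul(-4, m)))
Mul(Add(Function('P')(Function('p')(6)), 119), -141) = Mul(Add(Add(-8, Mul(-4, Pow(6, -1))), 119), -141) = Mul(Add(Add(-8, Mul(-4, Rational(1, 6))), 119), -141) = Mul(Add(Add(-8, Rational(-2, 3)), 119), -141) = Mul(Add(Rational(-26, 3), 119), -141) = Mul(Rational(331, 3), -141) = -15557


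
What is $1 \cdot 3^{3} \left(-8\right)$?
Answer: $-216$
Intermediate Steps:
$1 \cdot 3^{3} \left(-8\right) = 1 \cdot 27 \left(-8\right) = 27 \left(-8\right) = -216$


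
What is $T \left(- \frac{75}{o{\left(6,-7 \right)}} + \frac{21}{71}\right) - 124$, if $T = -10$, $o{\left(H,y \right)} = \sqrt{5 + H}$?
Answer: $- \frac{9014}{71} + \frac{750 \sqrt{11}}{11} \approx 99.176$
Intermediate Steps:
$T \left(- \frac{75}{o{\left(6,-7 \right)}} + \frac{21}{71}\right) - 124 = - 10 \left(- \frac{75}{\sqrt{5 + 6}} + \frac{21}{71}\right) - 124 = - 10 \left(- \frac{75}{\sqrt{11}} + 21 \cdot \frac{1}{71}\right) - 124 = - 10 \left(- 75 \frac{\sqrt{11}}{11} + \frac{21}{71}\right) - 124 = - 10 \left(- \frac{75 \sqrt{11}}{11} + \frac{21}{71}\right) - 124 = - 10 \left(\frac{21}{71} - \frac{75 \sqrt{11}}{11}\right) - 124 = \left(- \frac{210}{71} + \frac{750 \sqrt{11}}{11}\right) - 124 = - \frac{9014}{71} + \frac{750 \sqrt{11}}{11}$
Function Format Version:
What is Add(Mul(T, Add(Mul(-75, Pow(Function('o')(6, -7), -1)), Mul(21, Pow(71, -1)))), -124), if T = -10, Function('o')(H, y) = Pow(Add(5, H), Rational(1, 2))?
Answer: Add(Rational(-9014, 71), Mul(Rational(750, 11), Pow(11, Rational(1, 2)))) ≈ 99.176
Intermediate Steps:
Add(Mul(T, Add(Mul(-75, Pow(Function('o')(6, -7), -1)), Mul(21, Pow(71, -1)))), -124) = Add(Mul(-10, Add(Mul(-75, Pow(Pow(Add(5, 6), Rational(1, 2)), -1)), Mul(21, Pow(71, -1)))), -124) = Add(Mul(-10, Add(Mul(-75, Pow(Pow(11, Rational(1, 2)), -1)), Mul(21, Rational(1, 71)))), -124) = Add(Mul(-10, Add(Mul(-75, Mul(Rational(1, 11), Pow(11, Rational(1, 2)))), Rational(21, 71))), -124) = Add(Mul(-10, Add(Mul(Rational(-75, 11), Pow(11, Rational(1, 2))), Rational(21, 71))), -124) = Add(Mul(-10, Add(Rational(21, 71), Mul(Rational(-75, 11), Pow(11, Rational(1, 2))))), -124) = Add(Add(Rational(-210, 71), Mul(Rational(750, 11), Pow(11, Rational(1, 2)))), -124) = Add(Rational(-9014, 71), Mul(Rational(750, 11), Pow(11, Rational(1, 2))))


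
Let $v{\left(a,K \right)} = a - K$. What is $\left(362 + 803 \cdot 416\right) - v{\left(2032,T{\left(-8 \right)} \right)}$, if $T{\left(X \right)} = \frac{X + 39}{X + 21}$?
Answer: $\frac{4320945}{13} \approx 3.3238 \cdot 10^{5}$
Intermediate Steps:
$T{\left(X \right)} = \frac{39 + X}{21 + X}$
$\left(362 + 803 \cdot 416\right) - v{\left(2032,T{\left(-8 \right)} \right)} = \left(362 + 803 \cdot 416\right) - \left(2032 - \frac{39 - 8}{21 - 8}\right) = \left(362 + 334048\right) - \left(2032 - \frac{1}{13} \cdot 31\right) = 334410 - \left(2032 - \frac{1}{13} \cdot 31\right) = 334410 - \left(2032 - \frac{31}{13}\right) = 334410 - \frac{26385}{13} = \frac{4320945}{13}$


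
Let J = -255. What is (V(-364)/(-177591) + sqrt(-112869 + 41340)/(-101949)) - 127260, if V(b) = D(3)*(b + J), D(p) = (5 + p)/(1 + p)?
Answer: -22600229422/177591 - I*sqrt(71529)/101949 ≈ -1.2726e+5 - 0.0026234*I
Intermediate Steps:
D(p) = (5 + p)/(1 + p)
V(b) = -510 + 2*b (V(b) = ((5 + 3)/(1 + 3))*(b - 255) = (8/4)*(-255 + b) = ((1/4)*8)*(-255 + b) = 2*(-255 + b) = -510 + 2*b)
(V(-364)/(-177591) + sqrt(-112869 + 41340)/(-101949)) - 127260 = ((-510 + 2*(-364))/(-177591) + sqrt(-112869 + 41340)/(-101949)) - 127260 = ((-510 - 728)*(-1/177591) + sqrt(-71529)*(-1/101949)) - 127260 = (-1238*(-1/177591) + (I*sqrt(71529))*(-1/101949)) - 127260 = (1238/177591 - I*sqrt(71529)/101949) - 127260 = -22600229422/177591 - I*sqrt(71529)/101949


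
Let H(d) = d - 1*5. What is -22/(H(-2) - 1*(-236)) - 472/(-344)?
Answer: 12565/9847 ≈ 1.2760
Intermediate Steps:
H(d) = -5 + d (H(d) = d - 5 = -5 + d)
-22/(H(-2) - 1*(-236)) - 472/(-344) = -22/((-5 - 2) - 1*(-236)) - 472/(-344) = -22/(-7 + 236) - 472*(-1/344) = -22/229 + 59/43 = 12565/9847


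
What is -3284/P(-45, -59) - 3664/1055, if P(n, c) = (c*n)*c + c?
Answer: -142674709/41330680 ≈ -3.4520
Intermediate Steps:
P(n, c) = c + n*c**2 (P(n, c) = n*c**2 + c = c + n*c**2)
-3284/P(-45, -59) - 3664/1055 = -3284*(-1/(59*(1 - 59*(-45)))) - 3664/1055 = -3284*(-1/(59*(1 + 2655))) - 3664*1/1055 = -3284/((-59*2656)) - 3664/1055 = -3284/(-156704) - 3664/1055 = -3284*(-1/156704) - 3664/1055 = 821/39176 - 3664/1055 = -142674709/41330680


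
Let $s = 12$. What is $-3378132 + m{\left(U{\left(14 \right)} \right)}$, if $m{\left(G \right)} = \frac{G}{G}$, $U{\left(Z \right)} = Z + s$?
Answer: $-3378131$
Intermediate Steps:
$U{\left(Z \right)} = 12 + Z$ ($U{\left(Z \right)} = Z + 12 = 12 + Z$)
$m{\left(G \right)} = 1$
$-3378132 + m{\left(U{\left(14 \right)} \right)} = -3378132 + 1 = -3378131$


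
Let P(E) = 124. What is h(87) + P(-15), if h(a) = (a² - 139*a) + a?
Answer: -4313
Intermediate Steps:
h(a) = a² - 138*a
h(87) + P(-15) = 87*(-138 + 87) + 124 = 87*(-51) + 124 = -4437 + 124 = -4313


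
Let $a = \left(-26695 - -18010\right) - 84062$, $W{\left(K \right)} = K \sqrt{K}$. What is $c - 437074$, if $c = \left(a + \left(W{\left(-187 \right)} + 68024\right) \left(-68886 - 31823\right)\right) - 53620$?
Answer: $-6851212457 + 18832583 i \sqrt{187} \approx -6.8512 \cdot 10^{9} + 2.5753 \cdot 10^{8} i$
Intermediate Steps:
$W{\left(K \right)} = K^{\frac{3}{2}}$
$a = -92747$ ($a = \left(-26695 + 18010\right) - 84062 = -8685 - 84062 = -92747$)
$c = -6850775383 + 18832583 i \sqrt{187}$ ($c = \left(-92747 + \left(\left(-187\right)^{\frac{3}{2}} + 68024\right) \left(-68886 - 31823\right)\right) - 53620 = \left(-92747 + \left(- 187 i \sqrt{187} + 68024\right) \left(-100709\right)\right) - 53620 = \left(-92747 + \left(68024 - 187 i \sqrt{187}\right) \left(-100709\right)\right) - 53620 = \left(-92747 - \left(6850629016 - 18832583 i \sqrt{187}\right)\right) - 53620 = \left(-6850721763 + 18832583 i \sqrt{187}\right) - 53620 = -6850775383 + 18832583 i \sqrt{187} \approx -6.8508 \cdot 10^{9} + 2.5753 \cdot 10^{8} i$)
$c - 437074 = \left(-6850775383 + 18832583 i \sqrt{187}\right) - 437074 = -6851212457 + 18832583 i \sqrt{187}$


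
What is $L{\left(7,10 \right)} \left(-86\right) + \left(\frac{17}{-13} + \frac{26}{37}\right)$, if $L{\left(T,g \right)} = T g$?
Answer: $- \frac{2895911}{481} \approx -6020.6$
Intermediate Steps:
$L{\left(7,10 \right)} \left(-86\right) + \left(\frac{17}{-13} + \frac{26}{37}\right) = 7 \cdot 10 \left(-86\right) + \left(\frac{17}{-13} + \frac{26}{37}\right) = 70 \left(-86\right) + \left(17 \left(- \frac{1}{13}\right) + 26 \cdot \frac{1}{37}\right) = -6020 + \left(- \frac{17}{13} + \frac{26}{37}\right) = -6020 - \frac{291}{481} = - \frac{2895911}{481}$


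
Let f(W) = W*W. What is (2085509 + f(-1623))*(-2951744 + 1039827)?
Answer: -9023556126046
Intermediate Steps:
f(W) = W²
(2085509 + f(-1623))*(-2951744 + 1039827) = (2085509 + (-1623)²)*(-2951744 + 1039827) = (2085509 + 2634129)*(-1911917) = 4719638*(-1911917) = -9023556126046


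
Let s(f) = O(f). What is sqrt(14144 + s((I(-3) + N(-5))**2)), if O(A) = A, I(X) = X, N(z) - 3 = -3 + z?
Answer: 8*sqrt(222) ≈ 119.20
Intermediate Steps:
N(z) = z (N(z) = 3 + (-3 + z) = z)
s(f) = f
sqrt(14144 + s((I(-3) + N(-5))**2)) = sqrt(14144 + (-3 - 5)**2) = sqrt(14144 + (-8)**2) = sqrt(14144 + 64) = sqrt(14208) = 8*sqrt(222)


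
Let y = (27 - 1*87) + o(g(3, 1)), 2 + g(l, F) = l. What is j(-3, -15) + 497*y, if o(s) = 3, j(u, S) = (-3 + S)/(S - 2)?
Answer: -481575/17 ≈ -28328.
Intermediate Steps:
g(l, F) = -2 + l
j(u, S) = (-3 + S)/(-2 + S)
y = -57 (y = (27 - 1*87) + 3 = (27 - 87) + 3 = -60 + 3 = -57)
j(-3, -15) + 497*y = (-3 - 15)/(-2 - 15) + 497*(-57) = -18/(-17) - 28329 = -1/17*(-18) - 28329 = 18/17 - 28329 = -481575/17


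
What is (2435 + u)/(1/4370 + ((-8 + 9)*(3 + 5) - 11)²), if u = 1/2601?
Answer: 27677115320/102299931 ≈ 270.55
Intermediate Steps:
u = 1/2601 ≈ 0.00038447
(2435 + u)/(1/4370 + ((-8 + 9)*(3 + 5) - 11)²) = (2435 + 1/2601)/(1/4370 + ((-8 + 9)*(3 + 5) - 11)²) = 6333436/(2601*(1/4370 + (1*8 - 11)²)) = 6333436/(2601*(1/4370 + (8 - 11)²)) = 6333436/(2601*(1/4370 + (-3)²)) = 6333436/(2601*(1/4370 + 9)) = 6333436/(2601*(39331/4370)) = (6333436/2601)*(4370/39331) = 27677115320/102299931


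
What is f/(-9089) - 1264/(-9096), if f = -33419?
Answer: 39433465/10334193 ≈ 3.8158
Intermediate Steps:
f/(-9089) - 1264/(-9096) = -33419/(-9089) - 1264/(-9096) = -33419*(-1/9089) - 1264*(-1/9096) = 33419/9089 + 158/1137 = 39433465/10334193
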